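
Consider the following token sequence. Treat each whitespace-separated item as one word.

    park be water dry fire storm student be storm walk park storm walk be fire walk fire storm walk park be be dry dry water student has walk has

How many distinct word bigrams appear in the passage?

29 tokens → 28 bigram windows in total.
Repeated bigrams (each contributes count−1 duplicates):
  storm walk: 3
  fire storm: 2
  park be: 2
  walk park: 2
5 duplicate windows → 28 − 5 = 23 distinct.

23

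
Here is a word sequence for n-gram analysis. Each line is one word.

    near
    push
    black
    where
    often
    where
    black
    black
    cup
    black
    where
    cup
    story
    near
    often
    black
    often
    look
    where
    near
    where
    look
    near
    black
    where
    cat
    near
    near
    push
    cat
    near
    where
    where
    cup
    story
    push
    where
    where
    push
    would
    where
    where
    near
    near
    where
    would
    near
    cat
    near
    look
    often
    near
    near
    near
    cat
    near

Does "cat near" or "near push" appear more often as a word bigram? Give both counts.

"cat near" (4 vs 2)

"cat near": 4 occurrences
"near push": 2 occurrences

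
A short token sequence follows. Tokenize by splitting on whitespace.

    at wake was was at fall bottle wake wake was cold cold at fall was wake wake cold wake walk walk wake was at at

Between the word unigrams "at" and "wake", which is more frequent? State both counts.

"at": 5 occurrences
"wake": 7 occurrences

"wake" (7 vs 5)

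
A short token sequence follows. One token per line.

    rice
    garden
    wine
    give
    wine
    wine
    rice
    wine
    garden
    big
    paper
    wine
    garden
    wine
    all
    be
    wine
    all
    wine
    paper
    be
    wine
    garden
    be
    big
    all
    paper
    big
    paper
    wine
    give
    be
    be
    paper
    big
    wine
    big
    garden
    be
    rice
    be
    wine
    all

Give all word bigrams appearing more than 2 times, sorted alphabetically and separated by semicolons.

Bigram counts meeting the condition (more than 2 times):
  be wine: 3
  wine all: 3
  wine garden: 3

be wine; wine all; wine garden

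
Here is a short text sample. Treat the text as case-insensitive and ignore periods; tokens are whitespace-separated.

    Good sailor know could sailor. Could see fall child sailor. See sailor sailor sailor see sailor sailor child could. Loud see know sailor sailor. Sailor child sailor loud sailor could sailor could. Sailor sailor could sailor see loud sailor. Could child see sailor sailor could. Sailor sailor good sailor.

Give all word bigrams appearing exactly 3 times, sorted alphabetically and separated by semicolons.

Bigram counts meeting the condition (exactly 3 times):
  sailor see: 3
  see sailor: 3

sailor see; see sailor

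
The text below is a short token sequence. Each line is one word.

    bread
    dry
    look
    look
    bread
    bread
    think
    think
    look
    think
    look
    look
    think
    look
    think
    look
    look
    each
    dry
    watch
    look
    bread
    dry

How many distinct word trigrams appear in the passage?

23 tokens → 21 trigram windows in total.
Repeated trigrams (each contributes count−1 duplicates):
  look think look: 3
  think look look: 2
  think look think: 2
4 duplicate windows → 21 − 4 = 17 distinct.

17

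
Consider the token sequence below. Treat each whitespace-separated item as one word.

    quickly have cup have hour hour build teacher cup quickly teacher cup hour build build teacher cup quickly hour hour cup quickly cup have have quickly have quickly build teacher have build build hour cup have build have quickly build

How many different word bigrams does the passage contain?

22

40 tokens → 39 bigram windows in total.
Repeated bigrams (each contributes count−1 duplicates):
  build teacher: 3
  cup have: 3
  cup quickly: 3
  have quickly: 3
  teacher cup: 3
  build build: 2
  have build: 2
  hour build: 2
  … (4 more repeated)
17 duplicate windows → 39 − 17 = 22 distinct.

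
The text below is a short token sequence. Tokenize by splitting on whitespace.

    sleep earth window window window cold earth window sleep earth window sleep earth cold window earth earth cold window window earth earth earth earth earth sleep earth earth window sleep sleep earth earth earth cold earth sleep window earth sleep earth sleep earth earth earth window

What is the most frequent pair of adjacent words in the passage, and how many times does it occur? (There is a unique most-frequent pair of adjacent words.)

Bigram frequencies (highest first):
  earth earth: 10
  sleep earth: 7
  earth window: 5
  earth sleep: 4
  window window: 3
  window sleep: 3
  … (7 more, each ≤ 3)

"earth earth", 10 times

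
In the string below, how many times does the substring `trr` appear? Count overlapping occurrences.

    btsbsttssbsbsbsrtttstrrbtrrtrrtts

Sliding a length-3 window over the 33 characters (31 positions):
  position 21–23: trr
  position 25–27: trr
  position 28–30: trr

3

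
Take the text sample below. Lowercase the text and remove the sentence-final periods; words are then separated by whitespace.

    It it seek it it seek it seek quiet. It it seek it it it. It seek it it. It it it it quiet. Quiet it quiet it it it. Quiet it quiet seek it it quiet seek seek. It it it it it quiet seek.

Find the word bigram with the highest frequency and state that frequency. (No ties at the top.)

"it it", 18 times

Bigram frequencies (highest first):
  it it: 18
  seek it: 6
  it quiet: 6
  it seek: 5
  quiet it: 4
  quiet seek: 3
  … (3 more, each ≤ 1)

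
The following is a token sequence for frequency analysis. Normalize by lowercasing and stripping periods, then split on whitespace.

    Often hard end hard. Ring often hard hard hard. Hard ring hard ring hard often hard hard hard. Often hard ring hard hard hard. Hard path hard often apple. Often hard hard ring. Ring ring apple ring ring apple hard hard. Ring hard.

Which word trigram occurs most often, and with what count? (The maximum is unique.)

Trigram frequencies (highest first):
  hard hard hard: 5
  hard ring hard: 4
  often hard hard: 3
  hard hard ring: 3
  hard often hard: 2
  ring ring apple: 2
  … (22 more, each ≤ 1)

"hard hard hard", 5 times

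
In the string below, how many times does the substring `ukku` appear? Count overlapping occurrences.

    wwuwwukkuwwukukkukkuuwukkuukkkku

4

Sliding a length-4 window over the 32 characters (29 positions):
  position 6–9: ukku
  position 14–17: ukku
  position 17–20: ukku
  position 23–26: ukku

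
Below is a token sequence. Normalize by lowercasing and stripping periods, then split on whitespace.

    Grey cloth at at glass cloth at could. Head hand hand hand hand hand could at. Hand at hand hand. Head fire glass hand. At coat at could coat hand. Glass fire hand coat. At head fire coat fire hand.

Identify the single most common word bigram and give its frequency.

Bigram frequencies (highest first):
  hand hand: 5
  cloth at: 2
  at could: 2
  at hand: 2
  hand at: 2
  head fire: 2
  … (22 more, each ≤ 2)

"hand hand", 5 times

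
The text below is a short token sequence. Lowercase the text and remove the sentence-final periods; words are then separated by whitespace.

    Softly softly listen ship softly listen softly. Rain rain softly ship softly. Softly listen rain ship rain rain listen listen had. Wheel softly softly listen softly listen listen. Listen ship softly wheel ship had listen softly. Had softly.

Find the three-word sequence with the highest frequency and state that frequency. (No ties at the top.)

"softly softly listen", 3 times

Trigram frequencies (highest first):
  softly softly listen: 3
  listen ship softly: 2
  softly listen softly: 2
  softly listen ship: 1
  ship softly listen: 1
  listen softly rain: 1
  … (26 more, each ≤ 1)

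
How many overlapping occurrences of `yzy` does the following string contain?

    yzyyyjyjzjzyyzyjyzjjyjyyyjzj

Sliding a length-3 window over the 28 characters (26 positions):
  position 1–3: yzy
  position 13–15: yzy

2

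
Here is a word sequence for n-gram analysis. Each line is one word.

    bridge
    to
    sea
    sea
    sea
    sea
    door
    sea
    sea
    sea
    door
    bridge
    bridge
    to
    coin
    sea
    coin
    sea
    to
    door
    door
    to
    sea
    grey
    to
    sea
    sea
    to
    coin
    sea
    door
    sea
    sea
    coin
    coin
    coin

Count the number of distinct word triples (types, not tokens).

36 tokens → 34 trigram windows in total.
Repeated trigrams (each contributes count−1 duplicates):
  sea sea sea: 3
  door sea sea: 2
  sea door sea: 2
  sea sea door: 2
  to coin sea: 2
  to sea sea: 2
7 duplicate windows → 34 − 7 = 27 distinct.

27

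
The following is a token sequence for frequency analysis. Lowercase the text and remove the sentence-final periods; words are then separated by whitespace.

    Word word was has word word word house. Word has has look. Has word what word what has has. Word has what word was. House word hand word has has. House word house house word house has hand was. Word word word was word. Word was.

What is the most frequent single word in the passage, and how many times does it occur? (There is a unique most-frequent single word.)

Unigram frequencies (highest first):
  word: 19
  has: 10
  house: 6
  was: 5
  what: 3
  hand: 2
  … (1 more, each ≤ 1)

"word", 19 times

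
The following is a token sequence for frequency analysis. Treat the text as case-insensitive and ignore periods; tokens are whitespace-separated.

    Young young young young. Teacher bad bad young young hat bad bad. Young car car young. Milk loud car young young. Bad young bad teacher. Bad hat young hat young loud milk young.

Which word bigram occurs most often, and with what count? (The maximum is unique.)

"young young", 5 times

Bigram frequencies (highest first):
  young young: 5
  bad young: 3
  teacher bad: 2
  bad bad: 2
  young hat: 2
  car young: 2
  … (14 more, each ≤ 2)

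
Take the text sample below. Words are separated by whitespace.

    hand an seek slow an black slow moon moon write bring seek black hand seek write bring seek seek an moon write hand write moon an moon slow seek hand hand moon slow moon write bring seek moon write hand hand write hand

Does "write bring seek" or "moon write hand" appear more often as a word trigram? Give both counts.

"write bring seek": 3 occurrences
"moon write hand": 2 occurrences

"write bring seek" (3 vs 2)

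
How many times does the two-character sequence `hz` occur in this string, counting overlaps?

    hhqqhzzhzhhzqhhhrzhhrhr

Sliding a length-2 window over the 23 characters (22 positions):
  position 5–6: hz
  position 8–9: hz
  position 11–12: hz

3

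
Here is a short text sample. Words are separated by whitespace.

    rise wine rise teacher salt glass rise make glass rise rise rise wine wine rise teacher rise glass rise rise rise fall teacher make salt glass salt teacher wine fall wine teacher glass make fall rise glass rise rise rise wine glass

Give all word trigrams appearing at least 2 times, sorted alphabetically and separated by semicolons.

Trigram counts meeting the condition (at least 2 times):
  glass rise rise: 3
  rise glass rise: 2
  rise rise rise: 3
  rise rise wine: 2
  wine rise teacher: 2

glass rise rise; rise glass rise; rise rise rise; rise rise wine; wine rise teacher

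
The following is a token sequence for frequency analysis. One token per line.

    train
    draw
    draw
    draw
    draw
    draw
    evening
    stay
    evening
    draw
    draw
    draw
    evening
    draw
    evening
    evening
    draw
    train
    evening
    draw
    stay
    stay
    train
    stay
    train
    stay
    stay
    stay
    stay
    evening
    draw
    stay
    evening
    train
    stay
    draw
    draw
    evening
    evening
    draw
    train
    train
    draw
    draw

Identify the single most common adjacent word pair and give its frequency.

Bigram frequencies (highest first):
  draw draw: 8
  evening draw: 6
  draw evening: 4
  stay stay: 4
  stay evening: 3
  train stay: 3
  … (10 more, each ≤ 2)

"draw draw", 8 times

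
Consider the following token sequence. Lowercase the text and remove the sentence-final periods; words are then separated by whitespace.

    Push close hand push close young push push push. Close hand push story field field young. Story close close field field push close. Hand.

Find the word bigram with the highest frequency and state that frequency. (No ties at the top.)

Bigram frequencies (highest first):
  push close: 4
  close hand: 3
  hand push: 2
  push push: 2
  field field: 2
  close young: 1
  … (9 more, each ≤ 1)

"push close", 4 times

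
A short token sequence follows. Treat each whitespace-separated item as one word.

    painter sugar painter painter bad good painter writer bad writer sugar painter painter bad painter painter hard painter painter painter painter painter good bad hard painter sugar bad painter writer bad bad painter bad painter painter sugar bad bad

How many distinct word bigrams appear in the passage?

39 tokens → 38 bigram windows in total.
Repeated bigrams (each contributes count−1 duplicates):
  painter painter: 8
  bad painter: 4
  painter bad: 3
  painter sugar: 3
  bad bad: 2
  hard painter: 2
  painter writer: 2
  sugar bad: 2
  … (2 more repeated)
20 duplicate windows → 38 − 20 = 18 distinct.

18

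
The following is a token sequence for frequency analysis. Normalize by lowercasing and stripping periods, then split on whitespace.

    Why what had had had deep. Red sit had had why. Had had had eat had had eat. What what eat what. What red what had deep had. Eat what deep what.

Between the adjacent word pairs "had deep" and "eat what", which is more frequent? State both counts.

"eat what" (3 vs 2)

"had deep": 2 occurrences
"eat what": 3 occurrences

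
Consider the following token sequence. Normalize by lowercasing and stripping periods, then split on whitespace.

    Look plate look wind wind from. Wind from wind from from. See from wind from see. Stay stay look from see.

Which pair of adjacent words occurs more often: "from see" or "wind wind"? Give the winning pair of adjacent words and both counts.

"from see": 3 occurrences
"wind wind": 1 occurrence

"from see" (3 vs 1)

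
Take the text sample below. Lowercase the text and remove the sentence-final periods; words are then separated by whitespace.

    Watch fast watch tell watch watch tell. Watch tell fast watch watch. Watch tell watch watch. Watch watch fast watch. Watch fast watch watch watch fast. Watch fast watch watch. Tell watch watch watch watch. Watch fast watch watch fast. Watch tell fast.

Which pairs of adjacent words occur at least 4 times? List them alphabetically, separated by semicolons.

fast watch; tell watch; watch fast; watch tell; watch watch

Bigram counts meeting the condition (at least 4 times):
  fast watch: 8
  tell watch: 4
  watch fast: 7
  watch tell: 6
  watch watch: 15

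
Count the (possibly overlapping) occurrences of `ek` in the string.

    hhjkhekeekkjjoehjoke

Sliding a length-2 window over the 20 characters (19 positions):
  position 6–7: ek
  position 9–10: ek

2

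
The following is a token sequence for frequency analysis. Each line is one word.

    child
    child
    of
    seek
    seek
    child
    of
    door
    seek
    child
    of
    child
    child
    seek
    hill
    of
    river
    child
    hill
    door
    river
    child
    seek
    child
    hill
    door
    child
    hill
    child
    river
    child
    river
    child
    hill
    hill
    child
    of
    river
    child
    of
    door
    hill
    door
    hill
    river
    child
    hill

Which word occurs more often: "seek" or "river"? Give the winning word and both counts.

"river" (6 vs 5)

"seek": 5 occurrences
"river": 6 occurrences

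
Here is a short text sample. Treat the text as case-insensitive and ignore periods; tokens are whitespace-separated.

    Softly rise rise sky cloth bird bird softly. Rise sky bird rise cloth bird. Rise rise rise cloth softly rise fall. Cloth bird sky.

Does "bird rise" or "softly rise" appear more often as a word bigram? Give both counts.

"softly rise" (3 vs 2)

"bird rise": 2 occurrences
"softly rise": 3 occurrences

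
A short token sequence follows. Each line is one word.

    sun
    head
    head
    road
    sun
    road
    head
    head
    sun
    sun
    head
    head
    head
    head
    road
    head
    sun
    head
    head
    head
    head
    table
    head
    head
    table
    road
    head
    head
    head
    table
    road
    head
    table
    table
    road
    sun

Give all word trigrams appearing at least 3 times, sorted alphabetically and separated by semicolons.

Trigram counts meeting the condition (at least 3 times):
  head head head: 5
  head head table: 3
  sun head head: 3

head head head; head head table; sun head head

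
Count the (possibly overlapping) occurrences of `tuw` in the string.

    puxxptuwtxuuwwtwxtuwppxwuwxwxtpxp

2

Sliding a length-3 window over the 33 characters (31 positions):
  position 6–8: tuw
  position 18–20: tuw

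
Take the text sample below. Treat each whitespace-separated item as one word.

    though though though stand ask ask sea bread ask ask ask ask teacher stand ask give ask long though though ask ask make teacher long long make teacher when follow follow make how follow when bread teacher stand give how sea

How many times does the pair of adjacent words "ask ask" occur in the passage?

5

Scanning the 40 overlapping bigram windows for "ask ask":
  position 5–6: ask ask
  position 9–10: ask ask
  position 10–11: ask ask
  position 11–12: ask ask
  position 21–22: ask ask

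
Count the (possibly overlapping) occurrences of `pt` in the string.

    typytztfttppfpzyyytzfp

Sliding a length-2 window over the 22 characters (21 positions):
  (no match at any position)

0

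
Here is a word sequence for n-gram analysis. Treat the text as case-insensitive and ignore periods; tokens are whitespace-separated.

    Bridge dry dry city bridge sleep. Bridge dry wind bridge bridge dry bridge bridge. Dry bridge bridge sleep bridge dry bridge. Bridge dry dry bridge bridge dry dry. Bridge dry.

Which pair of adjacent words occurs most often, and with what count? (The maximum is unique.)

Bigram frequencies (highest first):
  bridge dry: 8
  bridge bridge: 5
  dry bridge: 5
  dry dry: 3
  bridge sleep: 2
  sleep bridge: 2
  … (4 more, each ≤ 1)

"bridge dry", 8 times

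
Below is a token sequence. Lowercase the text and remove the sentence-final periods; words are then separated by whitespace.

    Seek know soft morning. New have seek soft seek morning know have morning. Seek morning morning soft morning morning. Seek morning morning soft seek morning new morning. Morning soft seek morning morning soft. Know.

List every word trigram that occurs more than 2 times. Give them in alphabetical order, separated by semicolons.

Trigram counts meeting the condition (more than 2 times):
  morning morning soft: 4
  seek morning morning: 3
  soft seek morning: 3

morning morning soft; seek morning morning; soft seek morning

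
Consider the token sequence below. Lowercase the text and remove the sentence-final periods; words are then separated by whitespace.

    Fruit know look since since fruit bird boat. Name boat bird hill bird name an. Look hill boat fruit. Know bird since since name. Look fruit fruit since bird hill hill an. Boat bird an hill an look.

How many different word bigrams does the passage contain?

31

38 tokens → 37 bigram windows in total.
Repeated bigrams (each contributes count−1 duplicates):
  an look: 2
  bird hill: 2
  boat bird: 2
  fruit know: 2
  hill an: 2
  since since: 2
6 duplicate windows → 37 − 6 = 31 distinct.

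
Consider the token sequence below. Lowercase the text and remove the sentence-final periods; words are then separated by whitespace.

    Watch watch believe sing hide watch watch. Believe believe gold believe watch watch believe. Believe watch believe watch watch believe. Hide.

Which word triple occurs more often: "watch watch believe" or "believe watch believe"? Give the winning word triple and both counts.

"watch watch believe": 4 occurrences
"believe watch believe": 1 occurrence

"watch watch believe" (4 vs 1)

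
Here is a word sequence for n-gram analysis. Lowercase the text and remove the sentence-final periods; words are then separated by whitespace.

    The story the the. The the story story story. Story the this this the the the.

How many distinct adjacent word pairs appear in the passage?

16 tokens → 15 bigram windows in total.
Repeated bigrams (each contributes count−1 duplicates):
  the the: 5
  story story: 3
  story the: 2
  the story: 2
8 duplicate windows → 15 − 8 = 7 distinct.

7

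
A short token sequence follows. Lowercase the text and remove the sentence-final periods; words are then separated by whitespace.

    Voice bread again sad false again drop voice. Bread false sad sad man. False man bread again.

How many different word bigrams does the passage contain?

17 tokens → 16 bigram windows in total.
Repeated bigrams (each contributes count−1 duplicates):
  bread again: 2
  voice bread: 2
2 duplicate windows → 16 − 2 = 14 distinct.

14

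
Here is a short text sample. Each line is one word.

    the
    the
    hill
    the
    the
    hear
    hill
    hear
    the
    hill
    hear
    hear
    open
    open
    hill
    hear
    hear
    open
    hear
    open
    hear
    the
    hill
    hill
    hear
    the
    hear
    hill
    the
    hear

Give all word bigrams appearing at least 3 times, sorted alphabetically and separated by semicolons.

Bigram counts meeting the condition (at least 3 times):
  hear open: 3
  hear the: 3
  hill hear: 4
  the hear: 3
  the hill: 3

hear open; hear the; hill hear; the hear; the hill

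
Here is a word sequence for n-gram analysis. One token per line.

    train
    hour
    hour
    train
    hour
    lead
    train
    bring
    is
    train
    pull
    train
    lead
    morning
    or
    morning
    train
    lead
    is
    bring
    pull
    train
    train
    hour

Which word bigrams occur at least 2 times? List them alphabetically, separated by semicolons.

pull train; train hour; train lead

Bigram counts meeting the condition (at least 2 times):
  pull train: 2
  train hour: 3
  train lead: 2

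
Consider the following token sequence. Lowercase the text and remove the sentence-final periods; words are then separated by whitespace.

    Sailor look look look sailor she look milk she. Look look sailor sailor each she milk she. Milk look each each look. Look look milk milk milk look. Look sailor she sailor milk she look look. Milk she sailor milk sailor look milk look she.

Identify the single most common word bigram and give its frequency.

"look look", 7 times

Bigram frequencies (highest first):
  look look: 7
  look milk: 4
  milk she: 4
  look sailor: 3
  she look: 3
  milk look: 3
  … (14 more, each ≤ 2)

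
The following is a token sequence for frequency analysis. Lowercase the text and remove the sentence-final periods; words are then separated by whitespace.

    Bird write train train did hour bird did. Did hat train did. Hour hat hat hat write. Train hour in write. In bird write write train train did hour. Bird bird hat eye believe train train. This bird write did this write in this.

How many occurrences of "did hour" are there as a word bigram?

3

Scanning the 43 overlapping bigram windows for "did hour":
  position 5–6: did hour
  position 12–13: did hour
  position 28–29: did hour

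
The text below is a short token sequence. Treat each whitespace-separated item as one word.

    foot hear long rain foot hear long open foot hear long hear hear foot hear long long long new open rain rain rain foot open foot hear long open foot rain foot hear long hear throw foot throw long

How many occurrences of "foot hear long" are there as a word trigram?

6

Scanning the 37 overlapping trigram windows for "foot hear long":
  position 1–3: foot hear long
  position 5–7: foot hear long
  position 9–11: foot hear long
  position 14–16: foot hear long
  position 26–28: foot hear long
  position 32–34: foot hear long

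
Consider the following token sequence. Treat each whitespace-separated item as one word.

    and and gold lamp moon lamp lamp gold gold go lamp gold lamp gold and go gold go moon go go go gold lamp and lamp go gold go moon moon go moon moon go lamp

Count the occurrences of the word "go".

Scanning the 36 tokens for "go":
  position 10: go
  position 16: go
  position 18: go
  position 20: go
  position 21: go
  position 22: go
  position 27: go
  position 29: go
  position 32: go
  position 35: go

10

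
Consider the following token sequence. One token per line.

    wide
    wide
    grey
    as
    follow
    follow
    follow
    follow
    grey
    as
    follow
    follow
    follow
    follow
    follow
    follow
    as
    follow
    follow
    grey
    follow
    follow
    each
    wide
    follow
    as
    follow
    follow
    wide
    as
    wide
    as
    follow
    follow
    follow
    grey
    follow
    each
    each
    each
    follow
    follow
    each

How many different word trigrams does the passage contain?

25

43 tokens → 41 trigram windows in total.
Repeated trigrams (each contributes count−1 duplicates):
  follow follow follow: 7
  as follow follow: 5
  follow follow grey: 3
  follow as follow: 2
  follow follow each: 2
  follow grey follow: 2
  grey as follow: 2
16 duplicate windows → 41 − 16 = 25 distinct.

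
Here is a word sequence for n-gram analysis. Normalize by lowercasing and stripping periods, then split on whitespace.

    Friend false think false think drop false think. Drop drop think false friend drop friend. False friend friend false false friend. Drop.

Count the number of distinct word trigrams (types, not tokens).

18

22 tokens → 20 trigram windows in total.
Repeated trigrams (each contributes count−1 duplicates):
  false friend drop: 2
  false think drop: 2
2 duplicate windows → 20 − 2 = 18 distinct.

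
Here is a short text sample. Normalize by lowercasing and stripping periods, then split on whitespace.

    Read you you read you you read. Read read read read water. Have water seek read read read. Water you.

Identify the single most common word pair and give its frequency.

Bigram frequencies (highest first):
  read read: 6
  read you: 2
  you you: 2
  you read: 2
  read water: 2
  water have: 1
  … (4 more, each ≤ 1)

"read read", 6 times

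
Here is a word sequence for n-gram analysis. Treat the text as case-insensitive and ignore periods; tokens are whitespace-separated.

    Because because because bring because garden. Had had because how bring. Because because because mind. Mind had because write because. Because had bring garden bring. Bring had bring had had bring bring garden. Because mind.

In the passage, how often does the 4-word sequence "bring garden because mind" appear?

1

Scanning the 32 overlapping 4-gram windows for "bring garden because mind":
  position 32–35: bring garden because mind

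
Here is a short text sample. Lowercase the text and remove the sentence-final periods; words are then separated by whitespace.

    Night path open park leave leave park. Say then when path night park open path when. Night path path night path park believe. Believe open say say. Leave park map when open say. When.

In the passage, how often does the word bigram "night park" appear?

1

Scanning the 33 overlapping bigram windows for "night park":
  position 12–13: night park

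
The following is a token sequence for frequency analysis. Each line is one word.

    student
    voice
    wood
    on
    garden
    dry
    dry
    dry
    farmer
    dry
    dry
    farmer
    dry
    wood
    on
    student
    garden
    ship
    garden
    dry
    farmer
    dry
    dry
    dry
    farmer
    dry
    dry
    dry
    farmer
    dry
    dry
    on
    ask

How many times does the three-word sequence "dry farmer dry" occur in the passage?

5

Scanning the 31 overlapping trigram windows for "dry farmer dry":
  position 8–10: dry farmer dry
  position 11–13: dry farmer dry
  position 20–22: dry farmer dry
  position 24–26: dry farmer dry
  position 28–30: dry farmer dry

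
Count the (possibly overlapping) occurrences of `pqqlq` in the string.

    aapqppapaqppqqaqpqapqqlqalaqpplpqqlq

2

Sliding a length-5 window over the 36 characters (32 positions):
  position 20–24: pqqlq
  position 32–36: pqqlq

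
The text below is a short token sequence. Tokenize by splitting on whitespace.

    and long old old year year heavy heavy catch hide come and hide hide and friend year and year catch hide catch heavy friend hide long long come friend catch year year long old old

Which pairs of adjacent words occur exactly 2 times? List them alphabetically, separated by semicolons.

Bigram counts meeting the condition (exactly 2 times):
  catch hide: 2
  long old: 2
  old old: 2
  year year: 2

catch hide; long old; old old; year year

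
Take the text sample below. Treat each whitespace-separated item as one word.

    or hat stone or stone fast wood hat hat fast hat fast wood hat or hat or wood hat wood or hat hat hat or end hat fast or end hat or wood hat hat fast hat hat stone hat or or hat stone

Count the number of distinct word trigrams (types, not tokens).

44 tokens → 42 trigram windows in total.
Repeated trigrams (each contributes count−1 duplicates):
  fast wood hat: 2
  hat fast hat: 2
  hat hat fast: 2
  hat or wood: 2
  or end hat: 2
  or hat stone: 2
  or wood hat: 2
  wood hat hat: 2
8 duplicate windows → 42 − 8 = 34 distinct.

34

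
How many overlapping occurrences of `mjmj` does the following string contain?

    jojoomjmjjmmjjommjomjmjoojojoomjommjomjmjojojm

Sliding a length-4 window over the 46 characters (43 positions):
  position 6–9: mjmj
  position 20–23: mjmj
  position 38–41: mjmj

3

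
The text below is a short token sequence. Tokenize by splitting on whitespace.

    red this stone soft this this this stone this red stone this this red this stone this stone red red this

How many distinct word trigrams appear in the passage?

17

21 tokens → 19 trigram windows in total.
Repeated trigrams (each contributes count−1 duplicates):
  red this stone: 2
  this stone this: 2
2 duplicate windows → 19 − 2 = 17 distinct.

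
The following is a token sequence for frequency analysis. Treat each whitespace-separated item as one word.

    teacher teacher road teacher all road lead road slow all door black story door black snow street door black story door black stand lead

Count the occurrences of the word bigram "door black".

Scanning the 23 overlapping bigram windows for "door black":
  position 11–12: door black
  position 14–15: door black
  position 18–19: door black
  position 21–22: door black

4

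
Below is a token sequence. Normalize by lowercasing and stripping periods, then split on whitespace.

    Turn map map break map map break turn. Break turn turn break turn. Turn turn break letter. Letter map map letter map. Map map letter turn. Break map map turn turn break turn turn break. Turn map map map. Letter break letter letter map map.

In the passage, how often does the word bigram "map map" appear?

9

Scanning the 44 overlapping bigram windows for "map map":
  position 2–3: map map
  position 5–6: map map
  position 19–20: map map
  position 22–23: map map
  position 23–24: map map
  position 28–29: map map
  position 37–38: map map
  position 38–39: map map
  position 44–45: map map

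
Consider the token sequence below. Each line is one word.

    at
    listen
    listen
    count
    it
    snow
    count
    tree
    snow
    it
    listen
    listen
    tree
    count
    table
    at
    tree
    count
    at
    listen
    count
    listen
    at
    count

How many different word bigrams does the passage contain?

19

24 tokens → 23 bigram windows in total.
Repeated bigrams (each contributes count−1 duplicates):
  at listen: 2
  listen count: 2
  listen listen: 2
  tree count: 2
4 duplicate windows → 23 − 4 = 19 distinct.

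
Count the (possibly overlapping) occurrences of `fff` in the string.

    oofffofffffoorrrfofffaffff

Sliding a length-3 window over the 26 characters (24 positions):
  position 3–5: fff
  position 7–9: fff
  position 8–10: fff
  position 9–11: fff
  position 19–21: fff
  position 23–25: fff
  position 24–26: fff

7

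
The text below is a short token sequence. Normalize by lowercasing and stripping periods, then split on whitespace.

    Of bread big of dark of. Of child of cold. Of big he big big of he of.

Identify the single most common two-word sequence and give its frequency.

"big of", 2 times

Bigram frequencies (highest first):
  big of: 2
  of bread: 1
  bread big: 1
  of dark: 1
  dark of: 1
  of of: 1
  … (10 more, each ≤ 1)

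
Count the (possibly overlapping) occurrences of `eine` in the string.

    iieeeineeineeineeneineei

4

Sliding a length-4 window over the 24 characters (21 positions):
  position 5–8: eine
  position 9–12: eine
  position 13–16: eine
  position 19–22: eine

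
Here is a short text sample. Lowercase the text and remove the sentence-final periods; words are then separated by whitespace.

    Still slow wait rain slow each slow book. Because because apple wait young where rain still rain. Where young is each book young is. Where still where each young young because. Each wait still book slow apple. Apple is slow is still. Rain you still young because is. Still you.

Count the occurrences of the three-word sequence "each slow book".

1

Scanning the 48 overlapping trigram windows for "each slow book":
  position 6–8: each slow book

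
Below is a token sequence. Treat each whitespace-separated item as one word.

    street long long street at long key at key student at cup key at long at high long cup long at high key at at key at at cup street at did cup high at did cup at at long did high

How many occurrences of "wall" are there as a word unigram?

Scanning the 42 tokens for "wall":
  (none found)

0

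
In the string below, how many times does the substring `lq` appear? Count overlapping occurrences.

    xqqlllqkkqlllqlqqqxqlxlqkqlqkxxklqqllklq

Sliding a length-2 window over the 40 characters (39 positions):
  position 6–7: lq
  position 13–14: lq
  position 15–16: lq
  position 23–24: lq
  position 27–28: lq
  position 33–34: lq
  position 39–40: lq

7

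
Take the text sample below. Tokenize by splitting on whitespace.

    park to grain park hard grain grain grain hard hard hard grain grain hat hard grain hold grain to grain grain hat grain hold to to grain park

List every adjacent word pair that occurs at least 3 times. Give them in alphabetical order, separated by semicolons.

Bigram counts meeting the condition (at least 3 times):
  grain grain: 4
  hard grain: 3
  to grain: 3

grain grain; hard grain; to grain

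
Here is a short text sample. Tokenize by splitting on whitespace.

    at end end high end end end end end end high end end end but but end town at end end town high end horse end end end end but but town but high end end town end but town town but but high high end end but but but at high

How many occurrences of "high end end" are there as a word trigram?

4

Scanning the 50 overlapping trigram windows for "high end end":
  position 4–6: high end end
  position 11–13: high end end
  position 34–36: high end end
  position 45–47: high end end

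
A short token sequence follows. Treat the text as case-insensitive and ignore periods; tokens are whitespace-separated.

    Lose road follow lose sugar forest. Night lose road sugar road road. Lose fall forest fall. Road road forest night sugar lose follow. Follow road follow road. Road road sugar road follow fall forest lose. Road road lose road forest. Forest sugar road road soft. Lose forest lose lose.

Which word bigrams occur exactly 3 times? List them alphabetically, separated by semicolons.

road follow; sugar road

Bigram counts meeting the condition (exactly 3 times):
  road follow: 3
  sugar road: 3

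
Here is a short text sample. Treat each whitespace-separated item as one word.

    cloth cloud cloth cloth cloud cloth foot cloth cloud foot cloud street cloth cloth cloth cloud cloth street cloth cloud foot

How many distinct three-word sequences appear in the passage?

15

21 tokens → 19 trigram windows in total.
Repeated trigrams (each contributes count−1 duplicates):
  cloth cloud cloth: 3
  cloth cloth cloud: 2
  cloth cloud foot: 2
4 duplicate windows → 19 − 4 = 15 distinct.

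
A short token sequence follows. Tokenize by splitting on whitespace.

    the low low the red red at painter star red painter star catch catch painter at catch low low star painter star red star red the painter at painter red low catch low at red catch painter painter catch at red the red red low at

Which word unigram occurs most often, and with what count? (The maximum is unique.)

"red", 10 times

Unigram frequencies (highest first):
  red: 10
  painter: 8
  low: 7
  at: 6
  catch: 6
  star: 5
  … (1 more, each ≤ 4)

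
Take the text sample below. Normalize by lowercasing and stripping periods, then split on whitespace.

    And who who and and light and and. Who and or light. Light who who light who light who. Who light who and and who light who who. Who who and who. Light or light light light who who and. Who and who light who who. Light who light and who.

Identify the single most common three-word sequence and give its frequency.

"who light who", 6 times

Trigram frequencies (highest first):
  who light who: 6
  light who who: 5
  who who and: 3
  who who light: 3
  and who light: 3
  who and who: 3
  … (19 more, each ≤ 2)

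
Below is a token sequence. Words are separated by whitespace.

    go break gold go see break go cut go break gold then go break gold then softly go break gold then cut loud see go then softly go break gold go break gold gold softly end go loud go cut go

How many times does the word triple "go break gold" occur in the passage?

Scanning the 39 overlapping trigram windows for "go break gold":
  position 1–3: go break gold
  position 9–11: go break gold
  position 13–15: go break gold
  position 18–20: go break gold
  position 28–30: go break gold
  position 31–33: go break gold

6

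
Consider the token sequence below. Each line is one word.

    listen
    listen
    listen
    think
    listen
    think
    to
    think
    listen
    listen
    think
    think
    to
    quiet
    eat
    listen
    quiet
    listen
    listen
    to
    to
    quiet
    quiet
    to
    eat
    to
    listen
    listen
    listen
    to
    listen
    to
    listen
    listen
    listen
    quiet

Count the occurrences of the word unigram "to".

8

Scanning the 36 tokens for "to":
  position 7: to
  position 13: to
  position 20: to
  position 21: to
  position 24: to
  position 26: to
  position 30: to
  position 32: to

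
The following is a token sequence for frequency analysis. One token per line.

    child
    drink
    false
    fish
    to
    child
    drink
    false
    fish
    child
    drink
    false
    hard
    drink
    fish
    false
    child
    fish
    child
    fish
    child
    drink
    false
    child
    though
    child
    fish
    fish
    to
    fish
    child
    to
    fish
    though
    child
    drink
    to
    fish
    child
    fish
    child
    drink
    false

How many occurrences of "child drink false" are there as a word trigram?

Scanning the 41 overlapping trigram windows for "child drink false":
  position 1–3: child drink false
  position 6–8: child drink false
  position 10–12: child drink false
  position 21–23: child drink false
  position 41–43: child drink false

5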